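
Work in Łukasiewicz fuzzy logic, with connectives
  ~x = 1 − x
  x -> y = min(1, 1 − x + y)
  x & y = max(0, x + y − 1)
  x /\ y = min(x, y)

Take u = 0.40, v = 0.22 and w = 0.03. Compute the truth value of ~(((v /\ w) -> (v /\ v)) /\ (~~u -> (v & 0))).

0.40

v /\ w = min(0.22, 0.03) = 0.03
v /\ v = min(0.22, 0.22) = 0.22
(v /\ w) -> (v /\ v) = min(1, 1 − 0.03 + 0.22) = min(1, 1.19) = 1.00
~u = 1 − 0.40 = 0.60
~~u = 1 − 0.60 = 0.40
v & 0 = max(0, 0.22 + 0.00 − 1) = max(0, -0.78) = 0.00
~~u -> (v & 0) = min(1, 1 − 0.40 + 0.00) = min(1, 0.60) = 0.60
((v /\ w) -> (v /\ v)) /\ (~~u -> (v & 0)) = min(1.00, 0.60) = 0.60
~(((v /\ w) -> (v /\ v)) /\ (~~u -> (v & 0))) = 1 − 0.60 = 0.40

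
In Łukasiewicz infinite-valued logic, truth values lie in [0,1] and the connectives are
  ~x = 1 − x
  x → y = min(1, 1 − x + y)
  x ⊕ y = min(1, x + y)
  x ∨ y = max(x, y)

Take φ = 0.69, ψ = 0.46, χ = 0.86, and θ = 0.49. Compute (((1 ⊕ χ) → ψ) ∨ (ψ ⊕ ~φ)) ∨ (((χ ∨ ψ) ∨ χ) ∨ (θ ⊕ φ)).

1 ⊕ χ = min(1, 1.00 + 0.86) = min(1, 1.86) = 1.00
(1 ⊕ χ) → ψ = min(1, 1 − 1.00 + 0.46) = min(1, 0.46) = 0.46
~φ = 1 − 0.69 = 0.31
ψ ⊕ ~φ = min(1, 0.46 + 0.31) = min(1, 0.77) = 0.77
((1 ⊕ χ) → ψ) ∨ (ψ ⊕ ~φ) = max(0.46, 0.77) = 0.77
χ ∨ ψ = max(0.86, 0.46) = 0.86
(χ ∨ ψ) ∨ χ = max(0.86, 0.86) = 0.86
θ ⊕ φ = min(1, 0.49 + 0.69) = min(1, 1.18) = 1.00
((χ ∨ ψ) ∨ χ) ∨ (θ ⊕ φ) = max(0.86, 1.00) = 1.00
(((1 ⊕ χ) → ψ) ∨ (ψ ⊕ ~φ)) ∨ (((χ ∨ ψ) ∨ χ) ∨ (θ ⊕ φ)) = max(0.77, 1.00) = 1.00

1.00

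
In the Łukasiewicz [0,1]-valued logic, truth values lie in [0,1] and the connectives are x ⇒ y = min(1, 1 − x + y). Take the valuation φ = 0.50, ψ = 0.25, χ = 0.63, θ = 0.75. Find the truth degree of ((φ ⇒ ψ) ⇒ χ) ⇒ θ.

φ ⇒ ψ = min(1, 1 − 0.50 + 0.25) = min(1, 0.75) = 0.75
(φ ⇒ ψ) ⇒ χ = min(1, 1 − 0.75 + 0.63) = min(1, 0.88) = 0.88
((φ ⇒ ψ) ⇒ χ) ⇒ θ = min(1, 1 − 0.88 + 0.75) = min(1, 0.87) = 0.87

0.87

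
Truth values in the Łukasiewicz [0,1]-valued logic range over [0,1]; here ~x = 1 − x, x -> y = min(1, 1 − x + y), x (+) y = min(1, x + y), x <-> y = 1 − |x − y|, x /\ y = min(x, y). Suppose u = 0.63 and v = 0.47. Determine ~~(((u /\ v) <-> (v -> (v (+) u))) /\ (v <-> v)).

0.47

u /\ v = min(0.63, 0.47) = 0.47
v (+) u = min(1, 0.47 + 0.63) = min(1, 1.10) = 1.00
v -> (v (+) u) = min(1, 1 − 0.47 + 1.00) = min(1, 1.53) = 1.00
(u /\ v) <-> (v -> (v (+) u)) = 1 − |0.47 − 1.00| = 1 − 0.53 = 0.47
v <-> v = 1 − |0.47 − 0.47| = 1 − 0.00 = 1.00
((u /\ v) <-> (v -> (v (+) u))) /\ (v <-> v) = min(0.47, 1.00) = 0.47
~(((u /\ v) <-> (v -> (v (+) u))) /\ (v <-> v)) = 1 − 0.47 = 0.53
~~(((u /\ v) <-> (v -> (v (+) u))) /\ (v <-> v)) = 1 − 0.53 = 0.47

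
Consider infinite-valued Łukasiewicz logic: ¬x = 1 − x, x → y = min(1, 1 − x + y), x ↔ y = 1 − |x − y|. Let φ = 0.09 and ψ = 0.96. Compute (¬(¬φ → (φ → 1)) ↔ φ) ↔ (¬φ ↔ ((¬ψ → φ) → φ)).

¬φ = 1 − 0.09 = 0.91
φ → 1 = min(1, 1 − 0.09 + 1.00) = min(1, 1.91) = 1.00
¬φ → (φ → 1) = min(1, 1 − 0.91 + 1.00) = min(1, 1.09) = 1.00
¬(¬φ → (φ → 1)) = 1 − 1.00 = 0.00
¬(¬φ → (φ → 1)) ↔ φ = 1 − |0.00 − 0.09| = 1 − 0.09 = 0.91
¬ψ = 1 − 0.96 = 0.04
¬ψ → φ = min(1, 1 − 0.04 + 0.09) = min(1, 1.05) = 1.00
(¬ψ → φ) → φ = min(1, 1 − 1.00 + 0.09) = min(1, 0.09) = 0.09
¬φ ↔ ((¬ψ → φ) → φ) = 1 − |0.91 − 0.09| = 1 − 0.82 = 0.18
(¬(¬φ → (φ → 1)) ↔ φ) ↔ (¬φ ↔ ((¬ψ → φ) → φ)) = 1 − |0.91 − 0.18| = 1 − 0.73 = 0.27

0.27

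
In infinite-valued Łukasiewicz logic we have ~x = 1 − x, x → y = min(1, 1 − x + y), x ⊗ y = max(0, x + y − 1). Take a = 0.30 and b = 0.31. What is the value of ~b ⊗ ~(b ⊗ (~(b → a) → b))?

~b = 1 − 0.31 = 0.69
b → a = min(1, 1 − 0.31 + 0.30) = min(1, 0.99) = 0.99
~(b → a) = 1 − 0.99 = 0.01
~(b → a) → b = min(1, 1 − 0.01 + 0.31) = min(1, 1.30) = 1.00
b ⊗ (~(b → a) → b) = max(0, 0.31 + 1.00 − 1) = max(0, 0.31) = 0.31
~(b ⊗ (~(b → a) → b)) = 1 − 0.31 = 0.69
~b ⊗ ~(b ⊗ (~(b → a) → b)) = max(0, 0.69 + 0.69 − 1) = max(0, 0.38) = 0.38

0.38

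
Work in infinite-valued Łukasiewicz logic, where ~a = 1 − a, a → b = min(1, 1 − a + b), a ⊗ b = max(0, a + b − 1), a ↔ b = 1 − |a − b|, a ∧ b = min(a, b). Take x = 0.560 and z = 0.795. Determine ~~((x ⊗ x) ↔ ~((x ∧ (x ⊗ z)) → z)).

x ⊗ x = max(0, 0.560 + 0.560 − 1) = max(0, 0.120) = 0.120
x ⊗ z = max(0, 0.560 + 0.795 − 1) = max(0, 0.355) = 0.355
x ∧ (x ⊗ z) = min(0.560, 0.355) = 0.355
(x ∧ (x ⊗ z)) → z = min(1, 1 − 0.355 + 0.795) = min(1, 1.440) = 1.000
~((x ∧ (x ⊗ z)) → z) = 1 − 1.000 = 0.000
(x ⊗ x) ↔ ~((x ∧ (x ⊗ z)) → z) = 1 − |0.120 − 0.000| = 1 − 0.120 = 0.880
~((x ⊗ x) ↔ ~((x ∧ (x ⊗ z)) → z)) = 1 − 0.880 = 0.120
~~((x ⊗ x) ↔ ~((x ∧ (x ⊗ z)) → z)) = 1 − 0.120 = 0.880

0.880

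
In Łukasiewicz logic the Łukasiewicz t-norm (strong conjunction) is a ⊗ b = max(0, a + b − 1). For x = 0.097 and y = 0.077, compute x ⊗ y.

0.000

x ⊗ y = max(0, 0.097 + 0.077 − 1) = max(0, -0.826) = 0.000
For comparison, the Gödel (minimum) t-norm min(a, b) would give 0.077.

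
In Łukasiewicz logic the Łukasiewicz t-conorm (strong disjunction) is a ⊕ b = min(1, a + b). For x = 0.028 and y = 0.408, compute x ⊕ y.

0.436

x ⊕ y = min(1, 0.028 + 0.408) = min(1, 0.436) = 0.436
For comparison, the Gödel t-conorm max(a, b) would give 0.408.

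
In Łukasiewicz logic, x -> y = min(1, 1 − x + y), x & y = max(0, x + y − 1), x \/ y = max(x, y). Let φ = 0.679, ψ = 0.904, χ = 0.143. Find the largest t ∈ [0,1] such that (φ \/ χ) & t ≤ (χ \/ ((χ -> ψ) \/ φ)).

φ \/ χ = max(0.679, 0.143) = 0.679
So the left factor is φ \/ χ = 0.679.
χ -> ψ = min(1, 1 − 0.143 + 0.904) = min(1, 1.761) = 1.000
(χ -> ψ) \/ φ = max(1.000, 0.679) = 1.000
χ \/ ((χ -> ψ) \/ φ) = max(0.143, 1.000) = 1.000
So the right-hand bound is χ \/ ((χ -> ψ) \/ φ) = 1.000.
The residuum of the Łukasiewicz t-norm gives the supremum: min(1, 1 − 0.679 + 1.000).
1 − 0.679 + 1.000 = 1.321, so t = min(1, 1.321) = 1.000.
Check: 0.679 & 1.000 = max(0, 0.679) = 0.679 ≤ 1.000.

1.000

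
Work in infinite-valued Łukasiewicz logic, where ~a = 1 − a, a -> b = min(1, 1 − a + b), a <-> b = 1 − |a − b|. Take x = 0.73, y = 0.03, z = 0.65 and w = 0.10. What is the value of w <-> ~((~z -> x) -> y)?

0.13

~z = 1 − 0.65 = 0.35
~z -> x = min(1, 1 − 0.35 + 0.73) = min(1, 1.38) = 1.00
(~z -> x) -> y = min(1, 1 − 1.00 + 0.03) = min(1, 0.03) = 0.03
~((~z -> x) -> y) = 1 − 0.03 = 0.97
w <-> ~((~z -> x) -> y) = 1 − |0.10 − 0.97| = 1 − 0.87 = 0.13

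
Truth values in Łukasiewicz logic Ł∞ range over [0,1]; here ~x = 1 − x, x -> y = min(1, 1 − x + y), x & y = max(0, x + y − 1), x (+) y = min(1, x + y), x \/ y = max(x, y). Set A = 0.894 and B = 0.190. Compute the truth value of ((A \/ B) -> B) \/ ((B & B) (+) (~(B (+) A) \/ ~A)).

0.296

A \/ B = max(0.894, 0.190) = 0.894
(A \/ B) -> B = min(1, 1 − 0.894 + 0.190) = min(1, 0.296) = 0.296
B & B = max(0, 0.190 + 0.190 − 1) = max(0, -0.620) = 0.000
B (+) A = min(1, 0.190 + 0.894) = min(1, 1.084) = 1.000
~(B (+) A) = 1 − 1.000 = 0.000
~A = 1 − 0.894 = 0.106
~(B (+) A) \/ ~A = max(0.000, 0.106) = 0.106
(B & B) (+) (~(B (+) A) \/ ~A) = min(1, 0.000 + 0.106) = min(1, 0.106) = 0.106
((A \/ B) -> B) \/ ((B & B) (+) (~(B (+) A) \/ ~A)) = max(0.296, 0.106) = 0.296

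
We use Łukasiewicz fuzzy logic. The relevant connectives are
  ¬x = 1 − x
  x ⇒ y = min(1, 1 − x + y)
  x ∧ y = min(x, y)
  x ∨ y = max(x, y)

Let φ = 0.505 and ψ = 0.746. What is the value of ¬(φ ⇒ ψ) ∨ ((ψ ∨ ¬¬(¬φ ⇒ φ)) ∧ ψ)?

0.746

φ ⇒ ψ = min(1, 1 − 0.505 + 0.746) = min(1, 1.241) = 1.000
¬(φ ⇒ ψ) = 1 − 1.000 = 0.000
¬φ = 1 − 0.505 = 0.495
¬φ ⇒ φ = min(1, 1 − 0.495 + 0.505) = min(1, 1.010) = 1.000
¬(¬φ ⇒ φ) = 1 − 1.000 = 0.000
¬¬(¬φ ⇒ φ) = 1 − 0.000 = 1.000
ψ ∨ ¬¬(¬φ ⇒ φ) = max(0.746, 1.000) = 1.000
(ψ ∨ ¬¬(¬φ ⇒ φ)) ∧ ψ = min(1.000, 0.746) = 0.746
¬(φ ⇒ ψ) ∨ ((ψ ∨ ¬¬(¬φ ⇒ φ)) ∧ ψ) = max(0.000, 0.746) = 0.746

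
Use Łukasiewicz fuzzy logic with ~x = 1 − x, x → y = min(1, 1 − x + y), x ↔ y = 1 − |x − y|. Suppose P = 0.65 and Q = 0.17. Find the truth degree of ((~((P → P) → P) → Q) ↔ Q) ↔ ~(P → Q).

P → P = min(1, 1 − 0.65 + 0.65) = min(1, 1.00) = 1.00
(P → P) → P = min(1, 1 − 1.00 + 0.65) = min(1, 0.65) = 0.65
~((P → P) → P) = 1 − 0.65 = 0.35
~((P → P) → P) → Q = min(1, 1 − 0.35 + 0.17) = min(1, 0.82) = 0.82
(~((P → P) → P) → Q) ↔ Q = 1 − |0.82 − 0.17| = 1 − 0.65 = 0.35
P → Q = min(1, 1 − 0.65 + 0.17) = min(1, 0.52) = 0.52
~(P → Q) = 1 − 0.52 = 0.48
((~((P → P) → P) → Q) ↔ Q) ↔ ~(P → Q) = 1 − |0.35 − 0.48| = 1 − 0.13 = 0.87

0.87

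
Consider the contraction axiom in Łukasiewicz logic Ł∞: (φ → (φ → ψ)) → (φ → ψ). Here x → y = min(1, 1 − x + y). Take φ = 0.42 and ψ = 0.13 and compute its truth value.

φ → ψ = min(1, 1 − 0.42 + 0.13) = min(1, 0.71) = 0.71
φ → (φ → ψ) = min(1, 1 − 0.42 + 0.71) = min(1, 1.29) = 1.00
(φ → (φ → ψ)) → (φ → ψ) = min(1, 1 − 1.00 + 0.71) = min(1, 0.71) = 0.71
(The value 0.71 < 1 shows this instance is not satisfied; fails in Ł∞ (the t-norm is not idempotent).)

0.71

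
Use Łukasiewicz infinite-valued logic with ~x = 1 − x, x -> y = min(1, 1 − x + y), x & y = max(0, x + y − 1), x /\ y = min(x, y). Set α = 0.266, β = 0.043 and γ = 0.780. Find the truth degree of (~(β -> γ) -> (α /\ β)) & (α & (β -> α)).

β -> γ = min(1, 1 − 0.043 + 0.780) = min(1, 1.737) = 1.000
~(β -> γ) = 1 − 1.000 = 0.000
α /\ β = min(0.266, 0.043) = 0.043
~(β -> γ) -> (α /\ β) = min(1, 1 − 0.000 + 0.043) = min(1, 1.043) = 1.000
β -> α = min(1, 1 − 0.043 + 0.266) = min(1, 1.223) = 1.000
α & (β -> α) = max(0, 0.266 + 1.000 − 1) = max(0, 0.266) = 0.266
(~(β -> γ) -> (α /\ β)) & (α & (β -> α)) = max(0, 1.000 + 0.266 − 1) = max(0, 0.266) = 0.266

0.266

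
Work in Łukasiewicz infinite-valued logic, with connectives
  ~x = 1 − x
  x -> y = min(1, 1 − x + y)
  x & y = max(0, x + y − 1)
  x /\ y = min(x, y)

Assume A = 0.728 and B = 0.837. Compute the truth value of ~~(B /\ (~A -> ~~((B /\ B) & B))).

~A = 1 − 0.728 = 0.272
B /\ B = min(0.837, 0.837) = 0.837
(B /\ B) & B = max(0, 0.837 + 0.837 − 1) = max(0, 0.674) = 0.674
~((B /\ B) & B) = 1 − 0.674 = 0.326
~~((B /\ B) & B) = 1 − 0.326 = 0.674
~A -> ~~((B /\ B) & B) = min(1, 1 − 0.272 + 0.674) = min(1, 1.402) = 1.000
B /\ (~A -> ~~((B /\ B) & B)) = min(0.837, 1.000) = 0.837
~(B /\ (~A -> ~~((B /\ B) & B))) = 1 − 0.837 = 0.163
~~(B /\ (~A -> ~~((B /\ B) & B))) = 1 − 0.163 = 0.837

0.837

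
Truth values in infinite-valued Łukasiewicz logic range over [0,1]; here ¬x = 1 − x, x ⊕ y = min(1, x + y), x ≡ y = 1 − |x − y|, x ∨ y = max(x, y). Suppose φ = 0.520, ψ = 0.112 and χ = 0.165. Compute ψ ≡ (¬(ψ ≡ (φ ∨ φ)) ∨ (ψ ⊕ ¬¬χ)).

0.704

φ ∨ φ = max(0.520, 0.520) = 0.520
ψ ≡ (φ ∨ φ) = 1 − |0.112 − 0.520| = 1 − 0.408 = 0.592
¬(ψ ≡ (φ ∨ φ)) = 1 − 0.592 = 0.408
¬χ = 1 − 0.165 = 0.835
¬¬χ = 1 − 0.835 = 0.165
ψ ⊕ ¬¬χ = min(1, 0.112 + 0.165) = min(1, 0.277) = 0.277
¬(ψ ≡ (φ ∨ φ)) ∨ (ψ ⊕ ¬¬χ) = max(0.408, 0.277) = 0.408
ψ ≡ (¬(ψ ≡ (φ ∨ φ)) ∨ (ψ ⊕ ¬¬χ)) = 1 − |0.112 − 0.408| = 1 − 0.296 = 0.704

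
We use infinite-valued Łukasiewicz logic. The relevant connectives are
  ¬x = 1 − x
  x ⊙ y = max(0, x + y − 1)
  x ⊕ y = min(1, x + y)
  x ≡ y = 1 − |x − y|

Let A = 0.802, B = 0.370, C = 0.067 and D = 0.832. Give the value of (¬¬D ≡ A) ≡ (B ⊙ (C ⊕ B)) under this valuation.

¬D = 1 − 0.832 = 0.168
¬¬D = 1 − 0.168 = 0.832
¬¬D ≡ A = 1 − |0.832 − 0.802| = 1 − 0.030 = 0.970
C ⊕ B = min(1, 0.067 + 0.370) = min(1, 0.437) = 0.437
B ⊙ (C ⊕ B) = max(0, 0.370 + 0.437 − 1) = max(0, -0.193) = 0.000
(¬¬D ≡ A) ≡ (B ⊙ (C ⊕ B)) = 1 − |0.970 − 0.000| = 1 − 0.970 = 0.030

0.030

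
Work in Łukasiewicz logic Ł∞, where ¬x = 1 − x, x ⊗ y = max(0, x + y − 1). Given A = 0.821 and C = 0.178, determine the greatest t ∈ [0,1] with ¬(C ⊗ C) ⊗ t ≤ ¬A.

0.179

C ⊗ C = max(0, 0.178 + 0.178 − 1) = max(0, -0.644) = 0.000
¬(C ⊗ C) = 1 − 0.000 = 1.000
So the left factor is ¬(C ⊗ C) = 1.000.
¬A = 1 − 0.821 = 0.179
So the right-hand bound is ¬A = 0.179.
The residuum of the Łukasiewicz t-norm gives the supremum: min(1, 1 − 1.000 + 0.179).
1 − 1.000 + 0.179 = 0.179, so t = min(1, 0.179) = 0.179.
Check: 1.000 ⊗ 0.179 = max(0, 0.179) = 0.179 ≤ 0.179.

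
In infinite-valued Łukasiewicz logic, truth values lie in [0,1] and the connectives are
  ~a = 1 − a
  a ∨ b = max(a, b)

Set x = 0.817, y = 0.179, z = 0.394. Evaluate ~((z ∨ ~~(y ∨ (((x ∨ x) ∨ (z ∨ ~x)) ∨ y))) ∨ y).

0.183

x ∨ x = max(0.817, 0.817) = 0.817
~x = 1 − 0.817 = 0.183
z ∨ ~x = max(0.394, 0.183) = 0.394
(x ∨ x) ∨ (z ∨ ~x) = max(0.817, 0.394) = 0.817
((x ∨ x) ∨ (z ∨ ~x)) ∨ y = max(0.817, 0.179) = 0.817
y ∨ (((x ∨ x) ∨ (z ∨ ~x)) ∨ y) = max(0.179, 0.817) = 0.817
~(y ∨ (((x ∨ x) ∨ (z ∨ ~x)) ∨ y)) = 1 − 0.817 = 0.183
~~(y ∨ (((x ∨ x) ∨ (z ∨ ~x)) ∨ y)) = 1 − 0.183 = 0.817
z ∨ ~~(y ∨ (((x ∨ x) ∨ (z ∨ ~x)) ∨ y)) = max(0.394, 0.817) = 0.817
(z ∨ ~~(y ∨ (((x ∨ x) ∨ (z ∨ ~x)) ∨ y))) ∨ y = max(0.817, 0.179) = 0.817
~((z ∨ ~~(y ∨ (((x ∨ x) ∨ (z ∨ ~x)) ∨ y))) ∨ y) = 1 − 0.817 = 0.183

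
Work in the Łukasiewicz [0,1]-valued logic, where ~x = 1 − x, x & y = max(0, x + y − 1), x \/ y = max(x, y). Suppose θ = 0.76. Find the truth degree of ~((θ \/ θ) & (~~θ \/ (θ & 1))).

θ \/ θ = max(0.76, 0.76) = 0.76
~θ = 1 − 0.76 = 0.24
~~θ = 1 − 0.24 = 0.76
θ & 1 = max(0, 0.76 + 1.00 − 1) = max(0, 0.76) = 0.76
~~θ \/ (θ & 1) = max(0.76, 0.76) = 0.76
(θ \/ θ) & (~~θ \/ (θ & 1)) = max(0, 0.76 + 0.76 − 1) = max(0, 0.52) = 0.52
~((θ \/ θ) & (~~θ \/ (θ & 1))) = 1 − 0.52 = 0.48

0.48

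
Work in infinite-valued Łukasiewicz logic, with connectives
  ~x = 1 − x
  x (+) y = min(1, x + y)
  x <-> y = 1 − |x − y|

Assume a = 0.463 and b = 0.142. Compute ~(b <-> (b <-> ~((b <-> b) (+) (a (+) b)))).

0.716

b <-> b = 1 − |0.142 − 0.142| = 1 − 0.000 = 1.000
a (+) b = min(1, 0.463 + 0.142) = min(1, 0.605) = 0.605
(b <-> b) (+) (a (+) b) = min(1, 1.000 + 0.605) = min(1, 1.605) = 1.000
~((b <-> b) (+) (a (+) b)) = 1 − 1.000 = 0.000
b <-> ~((b <-> b) (+) (a (+) b)) = 1 − |0.142 − 0.000| = 1 − 0.142 = 0.858
b <-> (b <-> ~((b <-> b) (+) (a (+) b))) = 1 − |0.142 − 0.858| = 1 − 0.716 = 0.284
~(b <-> (b <-> ~((b <-> b) (+) (a (+) b)))) = 1 − 0.284 = 0.716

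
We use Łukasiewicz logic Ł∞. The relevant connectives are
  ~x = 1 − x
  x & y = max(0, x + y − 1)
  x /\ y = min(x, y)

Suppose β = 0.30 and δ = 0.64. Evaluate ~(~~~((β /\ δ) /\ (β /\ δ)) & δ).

β /\ δ = min(0.30, 0.64) = 0.30
(β /\ δ) /\ (β /\ δ) = min(0.30, 0.30) = 0.30
~((β /\ δ) /\ (β /\ δ)) = 1 − 0.30 = 0.70
~~((β /\ δ) /\ (β /\ δ)) = 1 − 0.70 = 0.30
~~~((β /\ δ) /\ (β /\ δ)) = 1 − 0.30 = 0.70
~~~((β /\ δ) /\ (β /\ δ)) & δ = max(0, 0.70 + 0.64 − 1) = max(0, 0.34) = 0.34
~(~~~((β /\ δ) /\ (β /\ δ)) & δ) = 1 − 0.34 = 0.66

0.66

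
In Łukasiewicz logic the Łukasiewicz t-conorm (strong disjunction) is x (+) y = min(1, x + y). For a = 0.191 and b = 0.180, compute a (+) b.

a (+) b = min(1, 0.191 + 0.180) = min(1, 0.371) = 0.371
For comparison, the Gödel t-conorm max(x, y) would give 0.191.

0.371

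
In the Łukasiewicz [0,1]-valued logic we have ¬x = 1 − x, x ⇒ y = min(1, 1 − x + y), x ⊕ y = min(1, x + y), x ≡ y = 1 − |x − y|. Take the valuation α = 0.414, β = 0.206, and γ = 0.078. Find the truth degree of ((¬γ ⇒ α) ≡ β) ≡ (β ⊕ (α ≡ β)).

0.716

¬γ = 1 − 0.078 = 0.922
¬γ ⇒ α = min(1, 1 − 0.922 + 0.414) = min(1, 0.492) = 0.492
(¬γ ⇒ α) ≡ β = 1 − |0.492 − 0.206| = 1 − 0.286 = 0.714
α ≡ β = 1 − |0.414 − 0.206| = 1 − 0.208 = 0.792
β ⊕ (α ≡ β) = min(1, 0.206 + 0.792) = min(1, 0.998) = 0.998
((¬γ ⇒ α) ≡ β) ≡ (β ⊕ (α ≡ β)) = 1 − |0.714 − 0.998| = 1 − 0.284 = 0.716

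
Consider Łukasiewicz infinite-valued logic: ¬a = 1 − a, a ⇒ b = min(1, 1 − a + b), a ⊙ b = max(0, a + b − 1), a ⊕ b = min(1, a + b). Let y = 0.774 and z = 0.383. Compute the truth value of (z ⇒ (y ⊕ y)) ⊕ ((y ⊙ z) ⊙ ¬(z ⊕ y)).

1.000

y ⊕ y = min(1, 0.774 + 0.774) = min(1, 1.548) = 1.000
z ⇒ (y ⊕ y) = min(1, 1 − 0.383 + 1.000) = min(1, 1.617) = 1.000
y ⊙ z = max(0, 0.774 + 0.383 − 1) = max(0, 0.157) = 0.157
z ⊕ y = min(1, 0.383 + 0.774) = min(1, 1.157) = 1.000
¬(z ⊕ y) = 1 − 1.000 = 0.000
(y ⊙ z) ⊙ ¬(z ⊕ y) = max(0, 0.157 + 0.000 − 1) = max(0, -0.843) = 0.000
(z ⇒ (y ⊕ y)) ⊕ ((y ⊙ z) ⊙ ¬(z ⊕ y)) = min(1, 1.000 + 0.000) = min(1, 1.000) = 1.000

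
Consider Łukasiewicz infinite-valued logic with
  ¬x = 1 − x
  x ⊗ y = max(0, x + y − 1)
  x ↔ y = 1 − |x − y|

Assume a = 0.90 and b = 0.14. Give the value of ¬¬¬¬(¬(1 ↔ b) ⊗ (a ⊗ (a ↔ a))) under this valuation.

1 ↔ b = 1 − |1.00 − 0.14| = 1 − 0.86 = 0.14
¬(1 ↔ b) = 1 − 0.14 = 0.86
a ↔ a = 1 − |0.90 − 0.90| = 1 − 0.00 = 1.00
a ⊗ (a ↔ a) = max(0, 0.90 + 1.00 − 1) = max(0, 0.90) = 0.90
¬(1 ↔ b) ⊗ (a ⊗ (a ↔ a)) = max(0, 0.86 + 0.90 − 1) = max(0, 0.76) = 0.76
¬(¬(1 ↔ b) ⊗ (a ⊗ (a ↔ a))) = 1 − 0.76 = 0.24
¬¬(¬(1 ↔ b) ⊗ (a ⊗ (a ↔ a))) = 1 − 0.24 = 0.76
¬¬¬(¬(1 ↔ b) ⊗ (a ⊗ (a ↔ a))) = 1 − 0.76 = 0.24
¬¬¬¬(¬(1 ↔ b) ⊗ (a ⊗ (a ↔ a))) = 1 − 0.24 = 0.76

0.76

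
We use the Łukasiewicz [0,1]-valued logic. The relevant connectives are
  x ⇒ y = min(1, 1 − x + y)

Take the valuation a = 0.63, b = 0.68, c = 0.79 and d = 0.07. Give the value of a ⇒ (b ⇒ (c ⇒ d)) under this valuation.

c ⇒ d = min(1, 1 − 0.79 + 0.07) = min(1, 0.28) = 0.28
b ⇒ (c ⇒ d) = min(1, 1 − 0.68 + 0.28) = min(1, 0.60) = 0.60
a ⇒ (b ⇒ (c ⇒ d)) = min(1, 1 − 0.63 + 0.60) = min(1, 0.97) = 0.97

0.97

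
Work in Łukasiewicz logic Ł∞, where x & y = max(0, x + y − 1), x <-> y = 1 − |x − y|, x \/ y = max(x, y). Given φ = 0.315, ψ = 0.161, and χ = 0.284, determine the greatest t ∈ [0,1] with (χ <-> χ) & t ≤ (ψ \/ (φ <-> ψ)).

0.846

χ <-> χ = 1 − |0.284 − 0.284| = 1 − 0.000 = 1.000
So the left factor is χ <-> χ = 1.000.
φ <-> ψ = 1 − |0.315 − 0.161| = 1 − 0.154 = 0.846
ψ \/ (φ <-> ψ) = max(0.161, 0.846) = 0.846
So the right-hand bound is ψ \/ (φ <-> ψ) = 0.846.
The residuum of the Łukasiewicz t-norm gives the supremum: min(1, 1 − 1.000 + 0.846).
1 − 1.000 + 0.846 = 0.846, so t = min(1, 0.846) = 0.846.
Check: 1.000 & 0.846 = max(0, 0.846) = 0.846 ≤ 0.846.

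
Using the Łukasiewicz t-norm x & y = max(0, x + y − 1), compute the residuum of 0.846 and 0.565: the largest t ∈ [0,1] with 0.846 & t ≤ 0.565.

0.719

The residuum of the Łukasiewicz t-norm gives the supremum: min(1, 1 − 0.846 + 0.565).
1 − 0.846 + 0.565 = 0.719, so t = min(1, 0.719) = 0.719.
Check: 0.846 & 0.719 = max(0, 0.565) = 0.565 ≤ 0.565.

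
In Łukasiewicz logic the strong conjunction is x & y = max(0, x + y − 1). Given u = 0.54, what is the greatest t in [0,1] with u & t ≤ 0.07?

0.53

The residuum of the Łukasiewicz t-norm gives the supremum: min(1, 1 − 0.54 + 0.07).
1 − 0.54 + 0.07 = 0.53, so t = min(1, 0.53) = 0.53.
Check: 0.54 & 0.53 = max(0, 0.07) = 0.07 ≤ 0.07.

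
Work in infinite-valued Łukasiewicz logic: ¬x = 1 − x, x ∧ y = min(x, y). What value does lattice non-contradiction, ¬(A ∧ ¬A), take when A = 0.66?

0.66

¬A = 1 − 0.66 = 0.34
A ∧ ¬A = min(0.66, 0.34) = 0.34
¬(A ∧ ¬A) = 1 − 0.34 = 0.66
(The value 0.66 < 1 shows this instance is not satisfied; not a Ł∞-tautology — its value is 1 − min(a, 1−a).)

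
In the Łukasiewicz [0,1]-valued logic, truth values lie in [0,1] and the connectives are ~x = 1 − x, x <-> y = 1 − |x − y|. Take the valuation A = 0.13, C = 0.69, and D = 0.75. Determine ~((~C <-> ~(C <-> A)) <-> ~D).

~C = 1 − 0.69 = 0.31
C <-> A = 1 − |0.69 − 0.13| = 1 − 0.56 = 0.44
~(C <-> A) = 1 − 0.44 = 0.56
~C <-> ~(C <-> A) = 1 − |0.31 − 0.56| = 1 − 0.25 = 0.75
~D = 1 − 0.75 = 0.25
(~C <-> ~(C <-> A)) <-> ~D = 1 − |0.75 − 0.25| = 1 − 0.50 = 0.50
~((~C <-> ~(C <-> A)) <-> ~D) = 1 − 0.50 = 0.50

0.50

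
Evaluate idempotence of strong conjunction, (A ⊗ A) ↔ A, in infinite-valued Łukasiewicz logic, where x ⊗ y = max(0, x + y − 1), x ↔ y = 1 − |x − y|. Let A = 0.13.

0.87

A ⊗ A = max(0, 0.13 + 0.13 − 1) = max(0, -0.74) = 0.00
(A ⊗ A) ↔ A = 1 − |0.00 − 0.13| = 1 − 0.13 = 0.87
(The value 0.87 < 1 shows this instance is not satisfied; fails in Ł∞ since a ⊗ a = max(0, 2a−1) ≠ a in general.)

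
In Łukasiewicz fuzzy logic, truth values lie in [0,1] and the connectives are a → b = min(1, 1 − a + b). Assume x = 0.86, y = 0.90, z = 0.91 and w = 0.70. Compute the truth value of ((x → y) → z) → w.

x → y = min(1, 1 − 0.86 + 0.90) = min(1, 1.04) = 1.00
(x → y) → z = min(1, 1 − 1.00 + 0.91) = min(1, 0.91) = 0.91
((x → y) → z) → w = min(1, 1 − 0.91 + 0.70) = min(1, 0.79) = 0.79

0.79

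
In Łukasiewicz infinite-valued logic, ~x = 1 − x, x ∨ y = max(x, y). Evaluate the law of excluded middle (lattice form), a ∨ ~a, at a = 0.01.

~a = 1 − 0.01 = 0.99
a ∨ ~a = max(0.01, 0.99) = 0.99
(The value 0.99 < 1 shows this instance is not satisfied; not a Ł∞-tautology — its value is max(a, 1−a).)

0.99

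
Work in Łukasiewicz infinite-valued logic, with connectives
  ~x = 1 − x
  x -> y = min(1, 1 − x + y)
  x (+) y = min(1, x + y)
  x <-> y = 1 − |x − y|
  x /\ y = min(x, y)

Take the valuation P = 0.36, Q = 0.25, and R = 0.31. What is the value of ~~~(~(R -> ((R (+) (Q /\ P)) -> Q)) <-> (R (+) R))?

Q /\ P = min(0.25, 0.36) = 0.25
R (+) (Q /\ P) = min(1, 0.31 + 0.25) = min(1, 0.56) = 0.56
(R (+) (Q /\ P)) -> Q = min(1, 1 − 0.56 + 0.25) = min(1, 0.69) = 0.69
R -> ((R (+) (Q /\ P)) -> Q) = min(1, 1 − 0.31 + 0.69) = min(1, 1.38) = 1.00
~(R -> ((R (+) (Q /\ P)) -> Q)) = 1 − 1.00 = 0.00
R (+) R = min(1, 0.31 + 0.31) = min(1, 0.62) = 0.62
~(R -> ((R (+) (Q /\ P)) -> Q)) <-> (R (+) R) = 1 − |0.00 − 0.62| = 1 − 0.62 = 0.38
~(~(R -> ((R (+) (Q /\ P)) -> Q)) <-> (R (+) R)) = 1 − 0.38 = 0.62
~~(~(R -> ((R (+) (Q /\ P)) -> Q)) <-> (R (+) R)) = 1 − 0.62 = 0.38
~~~(~(R -> ((R (+) (Q /\ P)) -> Q)) <-> (R (+) R)) = 1 − 0.38 = 0.62

0.62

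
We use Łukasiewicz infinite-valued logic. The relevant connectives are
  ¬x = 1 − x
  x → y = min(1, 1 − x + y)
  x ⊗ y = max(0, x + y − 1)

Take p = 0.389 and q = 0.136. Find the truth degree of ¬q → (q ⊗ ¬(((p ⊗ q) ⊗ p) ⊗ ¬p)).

¬q = 1 − 0.136 = 0.864
p ⊗ q = max(0, 0.389 + 0.136 − 1) = max(0, -0.475) = 0.000
(p ⊗ q) ⊗ p = max(0, 0.000 + 0.389 − 1) = max(0, -0.611) = 0.000
¬p = 1 − 0.389 = 0.611
((p ⊗ q) ⊗ p) ⊗ ¬p = max(0, 0.000 + 0.611 − 1) = max(0, -0.389) = 0.000
¬(((p ⊗ q) ⊗ p) ⊗ ¬p) = 1 − 0.000 = 1.000
q ⊗ ¬(((p ⊗ q) ⊗ p) ⊗ ¬p) = max(0, 0.136 + 1.000 − 1) = max(0, 0.136) = 0.136
¬q → (q ⊗ ¬(((p ⊗ q) ⊗ p) ⊗ ¬p)) = min(1, 1 − 0.864 + 0.136) = min(1, 0.272) = 0.272

0.272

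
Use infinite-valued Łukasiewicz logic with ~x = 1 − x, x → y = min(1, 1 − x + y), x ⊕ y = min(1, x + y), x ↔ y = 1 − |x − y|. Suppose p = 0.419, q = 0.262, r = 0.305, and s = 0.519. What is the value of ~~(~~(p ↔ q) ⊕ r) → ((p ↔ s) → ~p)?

0.681

p ↔ q = 1 − |0.419 − 0.262| = 1 − 0.157 = 0.843
~(p ↔ q) = 1 − 0.843 = 0.157
~~(p ↔ q) = 1 − 0.157 = 0.843
~~(p ↔ q) ⊕ r = min(1, 0.843 + 0.305) = min(1, 1.148) = 1.000
~(~~(p ↔ q) ⊕ r) = 1 − 1.000 = 0.000
~~(~~(p ↔ q) ⊕ r) = 1 − 0.000 = 1.000
p ↔ s = 1 − |0.419 − 0.519| = 1 − 0.100 = 0.900
~p = 1 − 0.419 = 0.581
(p ↔ s) → ~p = min(1, 1 − 0.900 + 0.581) = min(1, 0.681) = 0.681
~~(~~(p ↔ q) ⊕ r) → ((p ↔ s) → ~p) = min(1, 1 − 1.000 + 0.681) = min(1, 0.681) = 0.681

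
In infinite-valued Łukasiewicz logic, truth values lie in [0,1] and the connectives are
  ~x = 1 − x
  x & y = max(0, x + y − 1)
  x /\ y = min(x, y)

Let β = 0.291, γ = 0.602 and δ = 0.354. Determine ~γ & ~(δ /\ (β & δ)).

~γ = 1 − 0.602 = 0.398
β & δ = max(0, 0.291 + 0.354 − 1) = max(0, -0.355) = 0.000
δ /\ (β & δ) = min(0.354, 0.000) = 0.000
~(δ /\ (β & δ)) = 1 − 0.000 = 1.000
~γ & ~(δ /\ (β & δ)) = max(0, 0.398 + 1.000 − 1) = max(0, 0.398) = 0.398

0.398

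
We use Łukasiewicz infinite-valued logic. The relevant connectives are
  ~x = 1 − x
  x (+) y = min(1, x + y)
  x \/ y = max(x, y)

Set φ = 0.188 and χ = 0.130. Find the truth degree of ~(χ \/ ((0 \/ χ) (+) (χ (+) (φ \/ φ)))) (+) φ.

0 \/ χ = max(0.000, 0.130) = 0.130
φ \/ φ = max(0.188, 0.188) = 0.188
χ (+) (φ \/ φ) = min(1, 0.130 + 0.188) = min(1, 0.318) = 0.318
(0 \/ χ) (+) (χ (+) (φ \/ φ)) = min(1, 0.130 + 0.318) = min(1, 0.448) = 0.448
χ \/ ((0 \/ χ) (+) (χ (+) (φ \/ φ))) = max(0.130, 0.448) = 0.448
~(χ \/ ((0 \/ χ) (+) (χ (+) (φ \/ φ)))) = 1 − 0.448 = 0.552
~(χ \/ ((0 \/ χ) (+) (χ (+) (φ \/ φ)))) (+) φ = min(1, 0.552 + 0.188) = min(1, 0.740) = 0.740

0.740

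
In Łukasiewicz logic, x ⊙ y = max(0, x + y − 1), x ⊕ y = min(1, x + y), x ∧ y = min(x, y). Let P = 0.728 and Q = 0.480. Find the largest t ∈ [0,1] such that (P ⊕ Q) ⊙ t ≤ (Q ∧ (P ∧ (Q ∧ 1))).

0.480

P ⊕ Q = min(1, 0.728 + 0.480) = min(1, 1.208) = 1.000
So the left factor is P ⊕ Q = 1.000.
Q ∧ 1 = min(0.480, 1.000) = 0.480
P ∧ (Q ∧ 1) = min(0.728, 0.480) = 0.480
Q ∧ (P ∧ (Q ∧ 1)) = min(0.480, 0.480) = 0.480
So the right-hand bound is Q ∧ (P ∧ (Q ∧ 1)) = 0.480.
The residuum of the Łukasiewicz t-norm gives the supremum: min(1, 1 − 1.000 + 0.480).
1 − 1.000 + 0.480 = 0.480, so t = min(1, 0.480) = 0.480.
Check: 1.000 ⊙ 0.480 = max(0, 0.480) = 0.480 ≤ 0.480.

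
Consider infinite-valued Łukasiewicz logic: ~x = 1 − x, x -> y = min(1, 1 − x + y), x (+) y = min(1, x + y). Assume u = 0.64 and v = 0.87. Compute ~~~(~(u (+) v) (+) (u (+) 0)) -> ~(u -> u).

u (+) v = min(1, 0.64 + 0.87) = min(1, 1.51) = 1.00
~(u (+) v) = 1 − 1.00 = 0.00
u (+) 0 = min(1, 0.64 + 0.00) = min(1, 0.64) = 0.64
~(u (+) v) (+) (u (+) 0) = min(1, 0.00 + 0.64) = min(1, 0.64) = 0.64
~(~(u (+) v) (+) (u (+) 0)) = 1 − 0.64 = 0.36
~~(~(u (+) v) (+) (u (+) 0)) = 1 − 0.36 = 0.64
~~~(~(u (+) v) (+) (u (+) 0)) = 1 − 0.64 = 0.36
u -> u = min(1, 1 − 0.64 + 0.64) = min(1, 1.00) = 1.00
~(u -> u) = 1 − 1.00 = 0.00
~~~(~(u (+) v) (+) (u (+) 0)) -> ~(u -> u) = min(1, 1 − 0.36 + 0.00) = min(1, 0.64) = 0.64

0.64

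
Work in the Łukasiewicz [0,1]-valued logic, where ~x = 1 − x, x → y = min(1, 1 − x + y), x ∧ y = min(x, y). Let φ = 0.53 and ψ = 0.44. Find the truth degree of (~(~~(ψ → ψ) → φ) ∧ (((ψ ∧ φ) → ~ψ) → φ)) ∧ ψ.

0.44

ψ → ψ = min(1, 1 − 0.44 + 0.44) = min(1, 1.00) = 1.00
~(ψ → ψ) = 1 − 1.00 = 0.00
~~(ψ → ψ) = 1 − 0.00 = 1.00
~~(ψ → ψ) → φ = min(1, 1 − 1.00 + 0.53) = min(1, 0.53) = 0.53
~(~~(ψ → ψ) → φ) = 1 − 0.53 = 0.47
ψ ∧ φ = min(0.44, 0.53) = 0.44
~ψ = 1 − 0.44 = 0.56
(ψ ∧ φ) → ~ψ = min(1, 1 − 0.44 + 0.56) = min(1, 1.12) = 1.00
((ψ ∧ φ) → ~ψ) → φ = min(1, 1 − 1.00 + 0.53) = min(1, 0.53) = 0.53
~(~~(ψ → ψ) → φ) ∧ (((ψ ∧ φ) → ~ψ) → φ) = min(0.47, 0.53) = 0.47
(~(~~(ψ → ψ) → φ) ∧ (((ψ ∧ φ) → ~ψ) → φ)) ∧ ψ = min(0.47, 0.44) = 0.44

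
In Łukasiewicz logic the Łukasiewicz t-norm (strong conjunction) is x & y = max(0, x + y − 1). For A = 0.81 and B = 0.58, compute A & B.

A & B = max(0, 0.81 + 0.58 − 1) = max(0, 0.39) = 0.39
For comparison, the Gödel (minimum) t-norm min(x, y) would give 0.58.

0.39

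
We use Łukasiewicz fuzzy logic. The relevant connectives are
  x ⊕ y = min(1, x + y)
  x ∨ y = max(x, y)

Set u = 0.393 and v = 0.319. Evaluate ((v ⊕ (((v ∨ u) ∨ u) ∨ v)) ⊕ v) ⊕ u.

1.000

v ∨ u = max(0.319, 0.393) = 0.393
(v ∨ u) ∨ u = max(0.393, 0.393) = 0.393
((v ∨ u) ∨ u) ∨ v = max(0.393, 0.319) = 0.393
v ⊕ (((v ∨ u) ∨ u) ∨ v) = min(1, 0.319 + 0.393) = min(1, 0.712) = 0.712
(v ⊕ (((v ∨ u) ∨ u) ∨ v)) ⊕ v = min(1, 0.712 + 0.319) = min(1, 1.031) = 1.000
((v ⊕ (((v ∨ u) ∨ u) ∨ v)) ⊕ v) ⊕ u = min(1, 1.000 + 0.393) = min(1, 1.393) = 1.000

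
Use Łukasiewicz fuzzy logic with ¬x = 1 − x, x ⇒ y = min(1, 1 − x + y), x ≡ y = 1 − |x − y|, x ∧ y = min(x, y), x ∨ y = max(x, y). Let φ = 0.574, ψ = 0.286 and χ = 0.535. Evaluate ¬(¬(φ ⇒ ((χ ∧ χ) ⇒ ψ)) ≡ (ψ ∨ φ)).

χ ∧ χ = min(0.535, 0.535) = 0.535
(χ ∧ χ) ⇒ ψ = min(1, 1 − 0.535 + 0.286) = min(1, 0.751) = 0.751
φ ⇒ ((χ ∧ χ) ⇒ ψ) = min(1, 1 − 0.574 + 0.751) = min(1, 1.177) = 1.000
¬(φ ⇒ ((χ ∧ χ) ⇒ ψ)) = 1 − 1.000 = 0.000
ψ ∨ φ = max(0.286, 0.574) = 0.574
¬(φ ⇒ ((χ ∧ χ) ⇒ ψ)) ≡ (ψ ∨ φ) = 1 − |0.000 − 0.574| = 1 − 0.574 = 0.426
¬(¬(φ ⇒ ((χ ∧ χ) ⇒ ψ)) ≡ (ψ ∨ φ)) = 1 − 0.426 = 0.574

0.574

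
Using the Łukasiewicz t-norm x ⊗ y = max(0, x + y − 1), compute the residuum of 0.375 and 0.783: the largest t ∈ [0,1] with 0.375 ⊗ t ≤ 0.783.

1.000

The residuum of the Łukasiewicz t-norm gives the supremum: min(1, 1 − 0.375 + 0.783).
1 − 0.375 + 0.783 = 1.408, so t = min(1, 1.408) = 1.000.
Check: 0.375 ⊗ 1.000 = max(0, 0.375) = 0.375 ≤ 0.783.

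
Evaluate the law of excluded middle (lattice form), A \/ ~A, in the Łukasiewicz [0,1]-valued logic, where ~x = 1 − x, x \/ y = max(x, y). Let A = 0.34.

~A = 1 − 0.34 = 0.66
A \/ ~A = max(0.34, 0.66) = 0.66
(The value 0.66 < 1 shows this instance is not satisfied; not a Ł∞-tautology — its value is max(a, 1−a).)

0.66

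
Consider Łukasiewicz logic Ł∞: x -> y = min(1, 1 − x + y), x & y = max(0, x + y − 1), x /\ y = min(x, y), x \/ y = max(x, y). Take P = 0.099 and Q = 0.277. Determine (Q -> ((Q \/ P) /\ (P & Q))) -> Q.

0.554

Q \/ P = max(0.277, 0.099) = 0.277
P & Q = max(0, 0.099 + 0.277 − 1) = max(0, -0.624) = 0.000
(Q \/ P) /\ (P & Q) = min(0.277, 0.000) = 0.000
Q -> ((Q \/ P) /\ (P & Q)) = min(1, 1 − 0.277 + 0.000) = min(1, 0.723) = 0.723
(Q -> ((Q \/ P) /\ (P & Q))) -> Q = min(1, 1 − 0.723 + 0.277) = min(1, 0.554) = 0.554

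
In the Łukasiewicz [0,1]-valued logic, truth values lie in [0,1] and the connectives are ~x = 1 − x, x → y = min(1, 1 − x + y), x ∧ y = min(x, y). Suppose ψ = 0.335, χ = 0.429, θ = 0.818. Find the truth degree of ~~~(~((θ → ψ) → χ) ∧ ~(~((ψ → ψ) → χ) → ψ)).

0.912

θ → ψ = min(1, 1 − 0.818 + 0.335) = min(1, 0.517) = 0.517
(θ → ψ) → χ = min(1, 1 − 0.517 + 0.429) = min(1, 0.912) = 0.912
~((θ → ψ) → χ) = 1 − 0.912 = 0.088
ψ → ψ = min(1, 1 − 0.335 + 0.335) = min(1, 1.000) = 1.000
(ψ → ψ) → χ = min(1, 1 − 1.000 + 0.429) = min(1, 0.429) = 0.429
~((ψ → ψ) → χ) = 1 − 0.429 = 0.571
~((ψ → ψ) → χ) → ψ = min(1, 1 − 0.571 + 0.335) = min(1, 0.764) = 0.764
~(~((ψ → ψ) → χ) → ψ) = 1 − 0.764 = 0.236
~((θ → ψ) → χ) ∧ ~(~((ψ → ψ) → χ) → ψ) = min(0.088, 0.236) = 0.088
~(~((θ → ψ) → χ) ∧ ~(~((ψ → ψ) → χ) → ψ)) = 1 − 0.088 = 0.912
~~(~((θ → ψ) → χ) ∧ ~(~((ψ → ψ) → χ) → ψ)) = 1 − 0.912 = 0.088
~~~(~((θ → ψ) → χ) ∧ ~(~((ψ → ψ) → χ) → ψ)) = 1 − 0.088 = 0.912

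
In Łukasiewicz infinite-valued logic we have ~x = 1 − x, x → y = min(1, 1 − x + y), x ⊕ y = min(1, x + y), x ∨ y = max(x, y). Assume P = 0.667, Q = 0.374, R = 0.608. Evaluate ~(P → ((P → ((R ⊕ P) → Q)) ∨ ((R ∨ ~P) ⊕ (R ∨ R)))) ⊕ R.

R ⊕ P = min(1, 0.608 + 0.667) = min(1, 1.275) = 1.000
(R ⊕ P) → Q = min(1, 1 − 1.000 + 0.374) = min(1, 0.374) = 0.374
P → ((R ⊕ P) → Q) = min(1, 1 − 0.667 + 0.374) = min(1, 0.707) = 0.707
~P = 1 − 0.667 = 0.333
R ∨ ~P = max(0.608, 0.333) = 0.608
R ∨ R = max(0.608, 0.608) = 0.608
(R ∨ ~P) ⊕ (R ∨ R) = min(1, 0.608 + 0.608) = min(1, 1.216) = 1.000
(P → ((R ⊕ P) → Q)) ∨ ((R ∨ ~P) ⊕ (R ∨ R)) = max(0.707, 1.000) = 1.000
P → ((P → ((R ⊕ P) → Q)) ∨ ((R ∨ ~P) ⊕ (R ∨ R))) = min(1, 1 − 0.667 + 1.000) = min(1, 1.333) = 1.000
~(P → ((P → ((R ⊕ P) → Q)) ∨ ((R ∨ ~P) ⊕ (R ∨ R)))) = 1 − 1.000 = 0.000
~(P → ((P → ((R ⊕ P) → Q)) ∨ ((R ∨ ~P) ⊕ (R ∨ R)))) ⊕ R = min(1, 0.000 + 0.608) = min(1, 0.608) = 0.608

0.608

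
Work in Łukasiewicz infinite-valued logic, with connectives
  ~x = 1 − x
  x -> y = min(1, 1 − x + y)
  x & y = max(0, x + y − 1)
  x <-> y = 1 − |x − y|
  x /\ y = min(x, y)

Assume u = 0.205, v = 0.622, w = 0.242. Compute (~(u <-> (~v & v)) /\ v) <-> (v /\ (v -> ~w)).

0.583

~v = 1 − 0.622 = 0.378
~v & v = max(0, 0.378 + 0.622 − 1) = max(0, 0.000) = 0.000
u <-> (~v & v) = 1 − |0.205 − 0.000| = 1 − 0.205 = 0.795
~(u <-> (~v & v)) = 1 − 0.795 = 0.205
~(u <-> (~v & v)) /\ v = min(0.205, 0.622) = 0.205
~w = 1 − 0.242 = 0.758
v -> ~w = min(1, 1 − 0.622 + 0.758) = min(1, 1.136) = 1.000
v /\ (v -> ~w) = min(0.622, 1.000) = 0.622
(~(u <-> (~v & v)) /\ v) <-> (v /\ (v -> ~w)) = 1 − |0.205 − 0.622| = 1 − 0.417 = 0.583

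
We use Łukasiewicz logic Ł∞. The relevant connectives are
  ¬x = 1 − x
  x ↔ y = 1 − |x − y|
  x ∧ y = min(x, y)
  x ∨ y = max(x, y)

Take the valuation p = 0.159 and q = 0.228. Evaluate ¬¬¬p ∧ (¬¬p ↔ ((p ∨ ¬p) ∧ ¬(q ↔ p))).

0.841

¬p = 1 − 0.159 = 0.841
¬¬p = 1 − 0.841 = 0.159
¬¬¬p = 1 − 0.159 = 0.841
p ∨ ¬p = max(0.159, 0.841) = 0.841
q ↔ p = 1 − |0.228 − 0.159| = 1 − 0.069 = 0.931
¬(q ↔ p) = 1 − 0.931 = 0.069
(p ∨ ¬p) ∧ ¬(q ↔ p) = min(0.841, 0.069) = 0.069
¬¬p ↔ ((p ∨ ¬p) ∧ ¬(q ↔ p)) = 1 − |0.159 − 0.069| = 1 − 0.090 = 0.910
¬¬¬p ∧ (¬¬p ↔ ((p ∨ ¬p) ∧ ¬(q ↔ p))) = min(0.841, 0.910) = 0.841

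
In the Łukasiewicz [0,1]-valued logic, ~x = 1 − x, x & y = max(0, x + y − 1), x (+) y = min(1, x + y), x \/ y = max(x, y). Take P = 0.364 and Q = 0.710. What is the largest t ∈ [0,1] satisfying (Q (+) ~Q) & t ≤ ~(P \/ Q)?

~Q = 1 − 0.710 = 0.290
Q (+) ~Q = min(1, 0.710 + 0.290) = min(1, 1.000) = 1.000
So the left factor is Q (+) ~Q = 1.000.
P \/ Q = max(0.364, 0.710) = 0.710
~(P \/ Q) = 1 − 0.710 = 0.290
So the right-hand bound is ~(P \/ Q) = 0.290.
The residuum of the Łukasiewicz t-norm gives the supremum: min(1, 1 − 1.000 + 0.290).
1 − 1.000 + 0.290 = 0.290, so t = min(1, 0.290) = 0.290.
Check: 1.000 & 0.290 = max(0, 0.290) = 0.290 ≤ 0.290.

0.290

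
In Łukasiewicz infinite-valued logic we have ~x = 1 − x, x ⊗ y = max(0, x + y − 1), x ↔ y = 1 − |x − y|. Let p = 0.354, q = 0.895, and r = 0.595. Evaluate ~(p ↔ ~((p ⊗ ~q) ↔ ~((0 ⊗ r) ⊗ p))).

0.646

~q = 1 − 0.895 = 0.105
p ⊗ ~q = max(0, 0.354 + 0.105 − 1) = max(0, -0.541) = 0.000
0 ⊗ r = max(0, 0.000 + 0.595 − 1) = max(0, -0.405) = 0.000
(0 ⊗ r) ⊗ p = max(0, 0.000 + 0.354 − 1) = max(0, -0.646) = 0.000
~((0 ⊗ r) ⊗ p) = 1 − 0.000 = 1.000
(p ⊗ ~q) ↔ ~((0 ⊗ r) ⊗ p) = 1 − |0.000 − 1.000| = 1 − 1.000 = 0.000
~((p ⊗ ~q) ↔ ~((0 ⊗ r) ⊗ p)) = 1 − 0.000 = 1.000
p ↔ ~((p ⊗ ~q) ↔ ~((0 ⊗ r) ⊗ p)) = 1 − |0.354 − 1.000| = 1 − 0.646 = 0.354
~(p ↔ ~((p ⊗ ~q) ↔ ~((0 ⊗ r) ⊗ p))) = 1 − 0.354 = 0.646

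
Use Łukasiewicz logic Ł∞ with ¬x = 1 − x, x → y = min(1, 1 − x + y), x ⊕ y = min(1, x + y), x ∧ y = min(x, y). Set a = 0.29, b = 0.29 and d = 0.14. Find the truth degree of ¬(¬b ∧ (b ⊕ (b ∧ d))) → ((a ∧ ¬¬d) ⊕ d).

¬b = 1 − 0.29 = 0.71
b ∧ d = min(0.29, 0.14) = 0.14
b ⊕ (b ∧ d) = min(1, 0.29 + 0.14) = min(1, 0.43) = 0.43
¬b ∧ (b ⊕ (b ∧ d)) = min(0.71, 0.43) = 0.43
¬(¬b ∧ (b ⊕ (b ∧ d))) = 1 − 0.43 = 0.57
¬d = 1 − 0.14 = 0.86
¬¬d = 1 − 0.86 = 0.14
a ∧ ¬¬d = min(0.29, 0.14) = 0.14
(a ∧ ¬¬d) ⊕ d = min(1, 0.14 + 0.14) = min(1, 0.28) = 0.28
¬(¬b ∧ (b ⊕ (b ∧ d))) → ((a ∧ ¬¬d) ⊕ d) = min(1, 1 − 0.57 + 0.28) = min(1, 0.71) = 0.71

0.71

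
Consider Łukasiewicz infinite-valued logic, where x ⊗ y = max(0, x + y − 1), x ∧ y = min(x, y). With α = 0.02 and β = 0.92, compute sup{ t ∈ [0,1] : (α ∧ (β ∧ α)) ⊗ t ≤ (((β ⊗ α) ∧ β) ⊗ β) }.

0.98

β ∧ α = min(0.92, 0.02) = 0.02
α ∧ (β ∧ α) = min(0.02, 0.02) = 0.02
So the left factor is α ∧ (β ∧ α) = 0.02.
β ⊗ α = max(0, 0.92 + 0.02 − 1) = max(0, -0.06) = 0.00
(β ⊗ α) ∧ β = min(0.00, 0.92) = 0.00
((β ⊗ α) ∧ β) ⊗ β = max(0, 0.00 + 0.92 − 1) = max(0, -0.08) = 0.00
So the right-hand bound is ((β ⊗ α) ∧ β) ⊗ β = 0.00.
The residuum of the Łukasiewicz t-norm gives the supremum: min(1, 1 − 0.02 + 0.00).
1 − 0.02 + 0.00 = 0.98, so t = min(1, 0.98) = 0.98.
Check: 0.02 ⊗ 0.98 = max(0, 0.00) = 0.00 ≤ 0.00.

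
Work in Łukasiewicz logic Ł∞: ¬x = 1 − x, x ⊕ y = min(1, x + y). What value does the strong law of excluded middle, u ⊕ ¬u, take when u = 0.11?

1.00

¬u = 1 − 0.11 = 0.89
u ⊕ ¬u = min(1, 0.11 + 0.89) = min(1, 1.00) = 1.00
(As expected: always 1 in Ł∞ since a ⊕ (1−a) = 1.)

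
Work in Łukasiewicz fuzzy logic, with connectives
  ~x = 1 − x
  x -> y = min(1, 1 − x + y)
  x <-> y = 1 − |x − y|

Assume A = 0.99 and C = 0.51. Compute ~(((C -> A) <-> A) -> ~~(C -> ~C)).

0.01

C -> A = min(1, 1 − 0.51 + 0.99) = min(1, 1.48) = 1.00
(C -> A) <-> A = 1 − |1.00 − 0.99| = 1 − 0.01 = 0.99
~C = 1 − 0.51 = 0.49
C -> ~C = min(1, 1 − 0.51 + 0.49) = min(1, 0.98) = 0.98
~(C -> ~C) = 1 − 0.98 = 0.02
~~(C -> ~C) = 1 − 0.02 = 0.98
((C -> A) <-> A) -> ~~(C -> ~C) = min(1, 1 − 0.99 + 0.98) = min(1, 0.99) = 0.99
~(((C -> A) <-> A) -> ~~(C -> ~C)) = 1 − 0.99 = 0.01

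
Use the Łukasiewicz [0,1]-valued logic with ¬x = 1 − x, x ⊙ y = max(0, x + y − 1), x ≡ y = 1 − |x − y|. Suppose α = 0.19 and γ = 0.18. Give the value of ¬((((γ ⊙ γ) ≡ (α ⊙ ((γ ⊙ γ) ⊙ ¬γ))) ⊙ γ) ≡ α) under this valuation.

0.01

γ ⊙ γ = max(0, 0.18 + 0.18 − 1) = max(0, -0.64) = 0.00
¬γ = 1 − 0.18 = 0.82
(γ ⊙ γ) ⊙ ¬γ = max(0, 0.00 + 0.82 − 1) = max(0, -0.18) = 0.00
α ⊙ ((γ ⊙ γ) ⊙ ¬γ) = max(0, 0.19 + 0.00 − 1) = max(0, -0.81) = 0.00
(γ ⊙ γ) ≡ (α ⊙ ((γ ⊙ γ) ⊙ ¬γ)) = 1 − |0.00 − 0.00| = 1 − 0.00 = 1.00
((γ ⊙ γ) ≡ (α ⊙ ((γ ⊙ γ) ⊙ ¬γ))) ⊙ γ = max(0, 1.00 + 0.18 − 1) = max(0, 0.18) = 0.18
(((γ ⊙ γ) ≡ (α ⊙ ((γ ⊙ γ) ⊙ ¬γ))) ⊙ γ) ≡ α = 1 − |0.18 − 0.19| = 1 − 0.01 = 0.99
¬((((γ ⊙ γ) ≡ (α ⊙ ((γ ⊙ γ) ⊙ ¬γ))) ⊙ γ) ≡ α) = 1 − 0.99 = 0.01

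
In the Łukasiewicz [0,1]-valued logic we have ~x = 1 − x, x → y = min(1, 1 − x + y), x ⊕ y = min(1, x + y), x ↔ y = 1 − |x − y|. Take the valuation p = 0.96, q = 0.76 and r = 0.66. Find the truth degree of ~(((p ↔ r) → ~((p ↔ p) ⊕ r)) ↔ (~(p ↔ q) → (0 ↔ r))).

p ↔ r = 1 − |0.96 − 0.66| = 1 − 0.30 = 0.70
p ↔ p = 1 − |0.96 − 0.96| = 1 − 0.00 = 1.00
(p ↔ p) ⊕ r = min(1, 1.00 + 0.66) = min(1, 1.66) = 1.00
~((p ↔ p) ⊕ r) = 1 − 1.00 = 0.00
(p ↔ r) → ~((p ↔ p) ⊕ r) = min(1, 1 − 0.70 + 0.00) = min(1, 0.30) = 0.30
p ↔ q = 1 − |0.96 − 0.76| = 1 − 0.20 = 0.80
~(p ↔ q) = 1 − 0.80 = 0.20
0 ↔ r = 1 − |0.00 − 0.66| = 1 − 0.66 = 0.34
~(p ↔ q) → (0 ↔ r) = min(1, 1 − 0.20 + 0.34) = min(1, 1.14) = 1.00
((p ↔ r) → ~((p ↔ p) ⊕ r)) ↔ (~(p ↔ q) → (0 ↔ r)) = 1 − |0.30 − 1.00| = 1 − 0.70 = 0.30
~(((p ↔ r) → ~((p ↔ p) ⊕ r)) ↔ (~(p ↔ q) → (0 ↔ r))) = 1 − 0.30 = 0.70

0.70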